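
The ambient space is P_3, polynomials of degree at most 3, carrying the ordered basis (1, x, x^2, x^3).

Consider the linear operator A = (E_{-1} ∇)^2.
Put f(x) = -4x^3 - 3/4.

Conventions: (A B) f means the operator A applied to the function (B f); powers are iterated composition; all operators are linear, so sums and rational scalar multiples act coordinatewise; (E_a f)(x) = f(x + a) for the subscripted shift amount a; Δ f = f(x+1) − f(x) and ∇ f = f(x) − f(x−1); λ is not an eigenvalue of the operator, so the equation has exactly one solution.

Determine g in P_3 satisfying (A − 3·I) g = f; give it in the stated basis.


write g with unknown coordinates in the stated basis and equate coefficients in (A − 3·I) g = f
solving from the highest basis element down gives g = (4/3)x^3 + (8/3)x - 31/4
check: A g = 8x - 24
so A g − 3·g = -4x^3 - 3/4 = f ✓

the result is g(x) = (4/3)x^3 + (8/3)x - 31/4


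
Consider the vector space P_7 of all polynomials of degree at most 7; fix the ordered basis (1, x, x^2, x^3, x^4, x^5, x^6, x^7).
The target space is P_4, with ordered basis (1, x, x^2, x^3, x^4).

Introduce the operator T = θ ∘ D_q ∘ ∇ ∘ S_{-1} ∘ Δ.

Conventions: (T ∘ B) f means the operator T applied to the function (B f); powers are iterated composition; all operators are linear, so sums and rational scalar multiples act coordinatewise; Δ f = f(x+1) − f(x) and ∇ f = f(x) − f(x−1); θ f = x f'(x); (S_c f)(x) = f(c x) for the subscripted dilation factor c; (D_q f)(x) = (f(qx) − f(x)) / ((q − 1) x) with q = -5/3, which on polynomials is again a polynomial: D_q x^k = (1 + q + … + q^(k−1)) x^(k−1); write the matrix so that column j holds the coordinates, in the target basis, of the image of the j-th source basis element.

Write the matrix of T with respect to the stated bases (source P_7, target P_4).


image of 1: 0
image of x: 0
image of x^2: 0
image of x^3: 0
image of x^4: 8x
image of x^5: (760/9)x^2 + 40x
image of x^6: (680/3)x^3 + (1520/3)x^2 + 140x
image of x^7: (23576/27)x^4 + (4760/3)x^3 + (18620/9)x^2 + 420x
each image's coordinates form column j of the matrix

the matrix is [[0, 0, 0, 0, 0, 0, 0, 0]; [0, 0, 0, 0, 8, 40, 140, 420]; [0, 0, 0, 0, 0, 760/9, 1520/3, 18620/9]; [0, 0, 0, 0, 0, 0, 680/3, 4760/3]; [0, 0, 0, 0, 0, 0, 0, 23576/27]] (rows listed top to bottom)


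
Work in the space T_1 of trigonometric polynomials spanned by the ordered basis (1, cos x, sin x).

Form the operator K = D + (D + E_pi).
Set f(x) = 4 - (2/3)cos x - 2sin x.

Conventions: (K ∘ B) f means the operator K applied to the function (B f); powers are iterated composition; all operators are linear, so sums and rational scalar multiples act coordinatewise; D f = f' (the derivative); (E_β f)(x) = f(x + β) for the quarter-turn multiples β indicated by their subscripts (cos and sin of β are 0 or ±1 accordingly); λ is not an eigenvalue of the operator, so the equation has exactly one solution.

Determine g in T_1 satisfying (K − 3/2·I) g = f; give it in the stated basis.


write g with unknown coordinates in the stated basis and equate coefficients in (K − 3/2·I) g = f
solving from the highest basis element down gives g = -8 + (68/123)cos x + (44/123)sin x
check: K g = -8 + (20/123)cos x - (60/41)sin x
so K g − 3/2·g = 4 - (2/3)cos x - 2sin x = f ✓

the image equals g(x) = -8 + (68/123)cos x + (44/123)sin x


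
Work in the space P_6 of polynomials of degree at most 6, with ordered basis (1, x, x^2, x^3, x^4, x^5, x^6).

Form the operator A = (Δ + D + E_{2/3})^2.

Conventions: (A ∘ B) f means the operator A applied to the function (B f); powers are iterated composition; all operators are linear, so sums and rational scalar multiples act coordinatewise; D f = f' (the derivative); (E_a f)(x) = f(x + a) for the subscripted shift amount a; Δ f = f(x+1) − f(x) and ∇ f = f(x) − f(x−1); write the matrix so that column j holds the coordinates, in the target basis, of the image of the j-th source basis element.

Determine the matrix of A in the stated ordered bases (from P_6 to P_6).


image of 1: 1
image of x: x + 16/3
image of x^2: x^2 + (32/3)x + 154/9
image of x^3: x^3 + 16x^2 + (154/3)x + 694/27
image of x^4: x^4 + (64/3)x^3 + (308/3)x^2 + (2776/27)x + 3448/81
image of x^5: x^5 + (80/3)x^4 + (1540/9)x^3 + (6940/27)x^2 + (17240/81)x + 17410/243
image of x^6: x^6 + 32x^5 + (770/3)x^4 + (13880/27)x^3 + (17240/27)x^2 + (34820/81)x + 90316/729
each image's coordinates form column j of the matrix

the matrix is [[1, 16/3, 154/9, 694/27, 3448/81, 17410/243, 90316/729]; [0, 1, 32/3, 154/3, 2776/27, 17240/81, 34820/81]; [0, 0, 1, 16, 308/3, 6940/27, 17240/27]; [0, 0, 0, 1, 64/3, 1540/9, 13880/27]; [0, 0, 0, 0, 1, 80/3, 770/3]; [0, 0, 0, 0, 0, 1, 32]; [0, 0, 0, 0, 0, 0, 1]] (rows listed top to bottom)


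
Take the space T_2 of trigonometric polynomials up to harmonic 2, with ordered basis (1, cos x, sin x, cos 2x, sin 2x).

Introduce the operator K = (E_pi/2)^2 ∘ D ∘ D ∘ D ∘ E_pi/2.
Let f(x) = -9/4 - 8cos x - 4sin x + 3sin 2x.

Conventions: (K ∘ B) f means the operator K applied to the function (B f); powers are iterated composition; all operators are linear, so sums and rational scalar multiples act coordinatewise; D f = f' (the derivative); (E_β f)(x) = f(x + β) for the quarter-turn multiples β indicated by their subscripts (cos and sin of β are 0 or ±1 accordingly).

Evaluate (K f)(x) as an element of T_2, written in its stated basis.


E_pi/2 f = -9/4 - 4cos x + 8sin x - 3sin 2x
D E_pi/2 f = 8cos x + 4sin x - 6cos 2x
D D E_pi/2 f = 4cos x - 8sin x + 12sin 2x
D D D E_pi/2 f = -8cos x - 4sin x + 24cos 2x
E_pi/2 (D ∘ D ∘ D) E_pi/2 f = -4cos x + 8sin x - 24cos 2x
E_pi/2 E_pi/2 (D ∘ D ∘ D) E_pi/2 f = 8cos x + 4sin x + 24cos 2x

g(x) = 8cos x + 4sin x + 24cos 2x


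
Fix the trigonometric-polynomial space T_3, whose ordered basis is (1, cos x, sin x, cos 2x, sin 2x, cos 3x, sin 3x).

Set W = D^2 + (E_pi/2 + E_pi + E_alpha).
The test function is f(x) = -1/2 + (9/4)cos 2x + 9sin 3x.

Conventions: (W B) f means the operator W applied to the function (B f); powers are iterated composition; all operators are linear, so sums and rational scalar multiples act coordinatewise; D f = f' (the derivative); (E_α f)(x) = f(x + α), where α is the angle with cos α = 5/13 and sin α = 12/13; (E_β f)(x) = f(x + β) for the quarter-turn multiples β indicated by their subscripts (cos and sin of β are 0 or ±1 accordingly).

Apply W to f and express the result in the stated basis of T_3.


D f = -(9/2)sin 2x + 27cos 3x
D D f = -9cos 2x - 81sin 3x
E_pi/2 f = -1/2 - (9/4)cos 2x - 9cos 3x
E_pi f = -1/2 + (9/4)cos 2x - 9sin 3x
E_alpha f = -1/2 - (1071/676)cos 2x - (270/169)sin 2x - (7452/2197)cos 3x - (18315/2197)sin 3x
(E_pi/2 + E_pi + E_alpha) f = -3/2 - (1071/676)cos 2x - (270/169)sin 2x - (27225/2197)cos 3x - (38088/2197)sin 3x
(D^2 + (E_pi/2 + E_pi + E_alpha)) f = -3/2 - (7155/676)cos 2x - (270/169)sin 2x - (27225/2197)cos 3x - (216045/2197)sin 3x

the image equals g(x) = -3/2 - (7155/676)cos 2x - (270/169)sin 2x - (27225/2197)cos 3x - (216045/2197)sin 3x


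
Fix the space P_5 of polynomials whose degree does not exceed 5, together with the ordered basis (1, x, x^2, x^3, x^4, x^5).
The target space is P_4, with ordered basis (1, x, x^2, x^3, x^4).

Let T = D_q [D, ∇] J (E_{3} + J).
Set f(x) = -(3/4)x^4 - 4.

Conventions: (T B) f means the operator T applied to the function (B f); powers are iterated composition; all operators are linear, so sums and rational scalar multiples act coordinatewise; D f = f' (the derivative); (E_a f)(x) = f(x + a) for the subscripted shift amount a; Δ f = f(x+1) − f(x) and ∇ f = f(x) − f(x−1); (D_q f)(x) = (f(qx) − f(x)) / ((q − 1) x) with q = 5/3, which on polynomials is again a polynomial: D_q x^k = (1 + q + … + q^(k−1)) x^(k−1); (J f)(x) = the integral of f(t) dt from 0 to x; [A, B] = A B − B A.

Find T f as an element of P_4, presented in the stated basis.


g(x) = 0

E_{3} f = -(3/4)x^4 - 9x^3 - (81/2)x^2 - 81x - 259/4
J f = -(3/20)x^5 - 4x
(E_{3} + J) f = -(3/20)x^5 - (3/4)x^4 - 9x^3 - (81/2)x^2 - 85x - 259/4
J (E_{3} + J) f = -(1/40)x^6 - (3/20)x^5 - (9/4)x^4 - (27/2)x^3 - (85/2)x^2 - (259/4)x
∇ J (E_{3} + J) f = -(3/20)x^5 - (3/8)x^4 - 8x^3 - (225/8)x^2 - (529/10)x - 269/8
D ∇ J (E_{3} + J) f = -(3/4)x^4 - (3/2)x^3 - 24x^2 - (225/4)x - 529/10
D J (E_{3} + J) f = -(3/20)x^5 - (3/4)x^4 - 9x^3 - (81/2)x^2 - 85x - 259/4
∇ D J (E_{3} + J) f = -(3/4)x^4 - (3/2)x^3 - 24x^2 - (225/4)x - 529/10
[D, ∇] J (E_{3} + J) f = 0
D_q [D, ∇] J (E_{3} + J) f = 0


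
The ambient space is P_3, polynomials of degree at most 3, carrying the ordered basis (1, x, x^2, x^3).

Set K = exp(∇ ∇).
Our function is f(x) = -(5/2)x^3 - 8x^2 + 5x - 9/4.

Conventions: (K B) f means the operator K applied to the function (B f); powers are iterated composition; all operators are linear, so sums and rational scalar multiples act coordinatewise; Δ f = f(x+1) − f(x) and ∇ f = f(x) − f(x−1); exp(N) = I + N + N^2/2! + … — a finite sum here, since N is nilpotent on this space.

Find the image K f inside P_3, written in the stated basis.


order-1 term: -15x - 1
the series for exp(∇ ∇) f terminates at order 1
exp(∇ ∇) f = -(5/2)x^3 - 8x^2 - 10x - 13/4

the result is g(x) = -(5/2)x^3 - 8x^2 - 10x - 13/4


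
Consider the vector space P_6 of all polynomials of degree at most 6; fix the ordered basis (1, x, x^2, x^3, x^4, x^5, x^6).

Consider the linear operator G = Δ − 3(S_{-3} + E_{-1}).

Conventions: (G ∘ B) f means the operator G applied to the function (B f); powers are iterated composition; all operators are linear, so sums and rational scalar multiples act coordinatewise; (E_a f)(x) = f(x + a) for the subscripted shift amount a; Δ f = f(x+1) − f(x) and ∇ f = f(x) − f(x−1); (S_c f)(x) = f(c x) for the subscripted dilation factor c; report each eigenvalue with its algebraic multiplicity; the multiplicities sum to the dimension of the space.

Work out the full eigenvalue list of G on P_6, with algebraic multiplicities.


image of 1: -6
image of x: 6x + 4
image of x^2: -30x^2 + 8x - 2
image of x^3: 78x^3 + 12x^2 - 6x + 4
image of x^4: -246x^4 + 16x^3 - 12x^2 + 16x - 2
image of x^5: 726x^5 + 20x^4 - 20x^3 + 40x^2 - 10x + 4
image of x^6: -2190x^6 + 24x^5 - 30x^4 + 80x^3 - 30x^2 + 24x - 2
the matrix is upper triangular; its diagonal is (-6, 6, -30, 78, -246, 726, -2190)
for a triangular matrix the eigenvalues are the diagonal entries, with algebraic multiplicity their repetition count

λ = -2190 (multiplicity 1), λ = -246 (multiplicity 1), λ = -30 (multiplicity 1), λ = -6 (multiplicity 1), λ = 6 (multiplicity 1), λ = 78 (multiplicity 1), λ = 726 (multiplicity 1)


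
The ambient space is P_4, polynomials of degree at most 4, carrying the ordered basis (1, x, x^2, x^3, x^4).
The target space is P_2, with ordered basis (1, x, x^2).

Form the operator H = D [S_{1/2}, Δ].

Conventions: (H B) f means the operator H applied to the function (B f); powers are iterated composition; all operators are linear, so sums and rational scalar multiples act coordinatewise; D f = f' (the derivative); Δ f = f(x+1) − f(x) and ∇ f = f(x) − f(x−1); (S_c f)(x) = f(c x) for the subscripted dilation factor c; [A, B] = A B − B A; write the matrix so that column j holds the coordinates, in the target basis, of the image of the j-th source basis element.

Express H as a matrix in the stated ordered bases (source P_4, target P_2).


image of 1: 0
image of x: 0
image of x^2: 1/2
image of x^3: (3/4)x + 9/8
image of x^4: (3/4)x^2 + (9/4)x + 7/4
each image's coordinates form column j of the matrix

the matrix is [[0, 0, 1/2, 9/8, 7/4]; [0, 0, 0, 3/4, 9/4]; [0, 0, 0, 0, 3/4]] (rows listed top to bottom)


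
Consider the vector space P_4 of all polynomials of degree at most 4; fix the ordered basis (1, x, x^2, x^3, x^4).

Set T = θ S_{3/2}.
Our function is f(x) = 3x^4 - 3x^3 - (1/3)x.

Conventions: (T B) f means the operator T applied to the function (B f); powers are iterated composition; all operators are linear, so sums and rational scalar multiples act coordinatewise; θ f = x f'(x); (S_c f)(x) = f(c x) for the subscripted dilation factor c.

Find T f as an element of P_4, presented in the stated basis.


S_{3/2} f = (243/16)x^4 - (81/8)x^3 - (1/2)x
θ S_{3/2} f = (243/4)x^4 - (243/8)x^3 - (1/2)x

the image equals g(x) = (243/4)x^4 - (243/8)x^3 - (1/2)x


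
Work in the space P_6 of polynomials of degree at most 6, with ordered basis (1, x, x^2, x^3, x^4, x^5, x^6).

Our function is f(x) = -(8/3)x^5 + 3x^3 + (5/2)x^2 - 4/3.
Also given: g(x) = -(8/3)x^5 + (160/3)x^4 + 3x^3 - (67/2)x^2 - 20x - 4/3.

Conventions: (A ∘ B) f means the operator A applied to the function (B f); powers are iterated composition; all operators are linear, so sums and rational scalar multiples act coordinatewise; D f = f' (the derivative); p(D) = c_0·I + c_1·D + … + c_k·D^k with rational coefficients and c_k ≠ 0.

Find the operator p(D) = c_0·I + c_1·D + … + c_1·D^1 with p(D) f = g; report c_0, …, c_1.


c_0 = 1, c_1 = -4

D^0 f = -(8/3)x^5 + 3x^3 + (5/2)x^2 - 4/3
D^1 f = -(40/3)x^4 + 9x^2 + 5x
matching coefficients of g against c_0 f + c_1 Df + … from the top degree down determines the c_i
solution: c_0 = 1, c_1 = -4


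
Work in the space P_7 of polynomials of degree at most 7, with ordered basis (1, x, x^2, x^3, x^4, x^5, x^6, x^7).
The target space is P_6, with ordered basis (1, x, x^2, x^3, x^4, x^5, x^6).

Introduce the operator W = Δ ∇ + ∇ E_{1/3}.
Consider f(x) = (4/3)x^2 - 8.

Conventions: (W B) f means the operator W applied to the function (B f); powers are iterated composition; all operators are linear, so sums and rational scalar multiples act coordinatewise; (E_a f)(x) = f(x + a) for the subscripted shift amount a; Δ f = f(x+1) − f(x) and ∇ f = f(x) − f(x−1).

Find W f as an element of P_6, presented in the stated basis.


∇ f = (8/3)x - 4/3
Δ ∇ f = 8/3
E_{1/3} f = (4/3)x^2 + (8/9)x - 212/27
∇ E_{1/3} f = (8/3)x - 4/9
(Δ ∇ + ∇ E_{1/3}) f = (8/3)x + 20/9

g(x) = (8/3)x + 20/9


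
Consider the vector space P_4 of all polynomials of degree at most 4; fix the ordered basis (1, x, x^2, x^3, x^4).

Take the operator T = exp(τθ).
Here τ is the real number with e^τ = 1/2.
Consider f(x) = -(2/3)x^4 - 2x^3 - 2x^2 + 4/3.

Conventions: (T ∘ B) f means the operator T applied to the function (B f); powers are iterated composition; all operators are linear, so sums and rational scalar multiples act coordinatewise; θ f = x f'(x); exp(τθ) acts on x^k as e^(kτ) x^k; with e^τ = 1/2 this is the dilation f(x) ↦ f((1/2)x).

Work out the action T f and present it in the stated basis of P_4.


exp(τθ) x^k = e^(kτ) x^k; with e^τ = 1/2 this sends x^k to (1/2)^k x^k
x^2 ↦ 1/4 x^2
x^3 ↦ 1/8 x^3
x^4 ↦ 1/16 x^4
applying this coordinatewise to f: exp(τθ) f = -(1/24)x^4 - (1/4)x^3 - (1/2)x^2 + 4/3

g(x) = -(1/24)x^4 - (1/4)x^3 - (1/2)x^2 + 4/3


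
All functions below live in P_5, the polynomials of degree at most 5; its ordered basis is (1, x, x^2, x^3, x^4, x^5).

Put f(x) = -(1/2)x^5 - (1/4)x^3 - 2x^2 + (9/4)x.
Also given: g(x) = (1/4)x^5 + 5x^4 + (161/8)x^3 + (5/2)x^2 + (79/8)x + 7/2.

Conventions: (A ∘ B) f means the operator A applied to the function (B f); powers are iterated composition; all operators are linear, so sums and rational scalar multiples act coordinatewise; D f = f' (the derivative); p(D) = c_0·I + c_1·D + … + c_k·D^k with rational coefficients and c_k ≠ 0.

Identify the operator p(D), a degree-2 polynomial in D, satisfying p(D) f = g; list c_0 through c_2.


D^0 f = -(1/2)x^5 - (1/4)x^3 - 2x^2 + (9/4)x
D^1 f = -(5/2)x^4 - (3/4)x^2 - 4x + 9/4
D^2 f = -10x^3 - (3/2)x - 4
matching coefficients of g against c_0 f + c_1 Df + … from the top degree down determines the c_i
solution: c_0 = -1/2, c_1 = -2, c_2 = -2

c_0 = -1/2, c_1 = -2, c_2 = -2


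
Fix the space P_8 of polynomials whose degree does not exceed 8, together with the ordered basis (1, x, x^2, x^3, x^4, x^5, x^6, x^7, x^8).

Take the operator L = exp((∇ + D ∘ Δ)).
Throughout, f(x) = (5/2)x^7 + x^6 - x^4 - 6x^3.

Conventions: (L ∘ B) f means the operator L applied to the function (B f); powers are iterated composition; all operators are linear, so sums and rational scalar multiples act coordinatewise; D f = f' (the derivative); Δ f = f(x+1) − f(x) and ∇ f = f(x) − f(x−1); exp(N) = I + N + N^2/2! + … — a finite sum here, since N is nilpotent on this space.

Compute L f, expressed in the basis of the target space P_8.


g(x) = (5/2)x^7 + (37/2)x^6 + 111x^5 + 729x^4 + (5375/2)x^3 + (14145/2)x^2 + (25433/2)x + 20655/2

order-1 term: (35/2)x^6 + (117/2)x^5 + 365x^4 + (677/2)x^3 + 336x^2 + (179/2)x - 2
order-2 term: (105/2)x^5 + (555/2)x^4 + (3445/2)x^3 + (6333/2)x^2 + (9035/2)x + 3313/2
order-3 term: (175/2)x^4 + 545x^3 + (5955/2)x^2 + 5576x + 10481/2
order-4 term: (175/2)x^3 + 540x^2 + (4495/2)x + 2749
order-5 term: (105/2)x^2 + (537/2)x + 1255/2
order-6 term: (35/2)x + 107/2
order-7 term: 5/2
the series for exp((∇ + D ∘ Δ)) f terminates at order 7
exp((∇ + D ∘ Δ)) f = (5/2)x^7 + (37/2)x^6 + 111x^5 + 729x^4 + (5375/2)x^3 + (14145/2)x^2 + (25433/2)x + 20655/2


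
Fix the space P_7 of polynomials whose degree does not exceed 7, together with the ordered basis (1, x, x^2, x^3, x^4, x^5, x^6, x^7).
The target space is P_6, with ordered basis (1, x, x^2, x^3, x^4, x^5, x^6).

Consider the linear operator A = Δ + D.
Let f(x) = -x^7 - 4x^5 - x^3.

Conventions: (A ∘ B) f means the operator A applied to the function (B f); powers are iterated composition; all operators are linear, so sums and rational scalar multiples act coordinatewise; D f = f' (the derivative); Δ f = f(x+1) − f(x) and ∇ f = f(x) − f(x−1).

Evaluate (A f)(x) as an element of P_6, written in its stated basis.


the image equals g(x) = -14x^6 - 21x^5 - 75x^4 - 75x^3 - 67x^2 - 30x - 6

Δ f = -7x^6 - 21x^5 - 55x^4 - 75x^3 - 64x^2 - 30x - 6
D f = -7x^6 - 20x^4 - 3x^2
(Δ + D) f = -14x^6 - 21x^5 - 75x^4 - 75x^3 - 67x^2 - 30x - 6


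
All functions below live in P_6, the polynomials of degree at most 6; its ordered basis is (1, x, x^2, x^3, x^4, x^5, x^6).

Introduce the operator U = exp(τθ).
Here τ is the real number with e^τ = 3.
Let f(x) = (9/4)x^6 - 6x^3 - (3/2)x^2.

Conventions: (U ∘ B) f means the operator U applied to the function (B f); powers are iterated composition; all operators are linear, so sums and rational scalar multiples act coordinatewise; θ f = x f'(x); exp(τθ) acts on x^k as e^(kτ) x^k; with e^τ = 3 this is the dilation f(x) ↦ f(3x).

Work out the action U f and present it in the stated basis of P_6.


g(x) = (6561/4)x^6 - 162x^3 - (27/2)x^2

exp(τθ) x^k = e^(kτ) x^k; with e^τ = 3 this sends x^k to 3^k x^k
x^2 ↦ 9 x^2
x^3 ↦ 27 x^3
x^6 ↦ 729 x^6
applying this coordinatewise to f: exp(τθ) f = (6561/4)x^6 - 162x^3 - (27/2)x^2


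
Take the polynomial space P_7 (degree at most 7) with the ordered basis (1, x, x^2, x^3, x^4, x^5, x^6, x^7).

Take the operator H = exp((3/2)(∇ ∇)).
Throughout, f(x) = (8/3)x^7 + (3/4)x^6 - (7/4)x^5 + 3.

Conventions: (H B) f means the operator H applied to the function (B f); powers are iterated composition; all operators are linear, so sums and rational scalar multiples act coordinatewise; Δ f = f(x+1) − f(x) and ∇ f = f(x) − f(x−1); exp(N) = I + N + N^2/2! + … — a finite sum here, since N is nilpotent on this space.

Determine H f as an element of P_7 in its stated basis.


g(x) = (8/3)x^7 + (3/4)x^6 + (665/4)x^5 - (3225/4)x^4 + (8585/2)x^3 - (33885/2)x^2 + (80437/2)x - 46140

order-1 term: 168x^5 - (3225/4)x^4 + (3545/2)x^3 - (8505/4)x^2 + (5399/4)x - 711/2
order-2 term: 2520x^3 - (59265/4)x^2 + (125235/4)x - 93645/4
order-3 term: 7560x - 89505/4
the series for exp((3/2)(∇ ∇)) f terminates at order 3
exp((3/2)(∇ ∇)) f = (8/3)x^7 + (3/4)x^6 + (665/4)x^5 - (3225/4)x^4 + (8585/2)x^3 - (33885/2)x^2 + (80437/2)x - 46140


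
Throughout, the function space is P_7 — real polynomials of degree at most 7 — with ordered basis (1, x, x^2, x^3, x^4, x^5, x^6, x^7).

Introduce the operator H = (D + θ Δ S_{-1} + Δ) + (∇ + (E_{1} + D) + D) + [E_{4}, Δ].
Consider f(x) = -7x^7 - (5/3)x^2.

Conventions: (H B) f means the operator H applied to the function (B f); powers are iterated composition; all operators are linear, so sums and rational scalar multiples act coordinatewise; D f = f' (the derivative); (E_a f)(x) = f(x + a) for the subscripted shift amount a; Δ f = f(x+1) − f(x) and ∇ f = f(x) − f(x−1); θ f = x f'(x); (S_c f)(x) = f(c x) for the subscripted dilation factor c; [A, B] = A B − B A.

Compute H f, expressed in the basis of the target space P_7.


D f = -49x^6 - (10/3)x
S_{-1} f = 7x^7 - (5/3)x^2
Δ S_{-1} f = 49x^6 + 147x^5 + 245x^4 + 245x^3 + 147x^2 + (137/3)x + 16/3
θ Δ S_{-1} f = 294x^6 + 735x^5 + 980x^4 + 735x^3 + 294x^2 + (137/3)x
Δ f = -49x^6 - 147x^5 - 245x^4 - 245x^3 - 147x^2 - (157/3)x - 26/3
(D + θ Δ S_{-1} + Δ) f = 196x^6 + 588x^5 + 735x^4 + 490x^3 + 147x^2 - 10x - 26/3
∇ f = -49x^6 + 147x^5 - 245x^4 + 245x^3 - 147x^2 + (137/3)x - 16/3
E_{1} f = -7x^7 - 49x^6 - 147x^5 - 245x^4 - 245x^3 - (446/3)x^2 - (157/3)x - 26/3
D f = -49x^6 - (10/3)x
(E_{1} + D) f = -7x^7 - 98x^6 - 147x^5 - 245x^4 - 245x^3 - (446/3)x^2 - (167/3)x - 26/3
D f = -49x^6 - (10/3)x
(∇ + (E_{1} + D) + D) f = -7x^7 - 196x^6 - 490x^4 - (887/3)x^2 - (40/3)x - 14
Δ f = -49x^6 - 147x^5 - 245x^4 - 245x^3 - 147x^2 - (157/3)x - 26/3
E_{4} Δ f = -49x^6 - 1323x^5 - 14945x^4 - 90405x^3 - 308847x^2 - (1694773/3)x - 432202
E_{4} f = -7x^7 - 196x^6 - 2352x^5 - 15680x^4 - 62720x^3 - (451589/3)x^2 - (602152/3)x - 344144/3
Δ E_{4} f = -49x^6 - 1323x^5 - 14945x^4 - 90405x^3 - 308847x^2 - (1694773/3)x - 432202
[E_{4}, Δ] f = 0
((D + θ Δ S_{-1} + Δ) + (∇ + (E_{1} + D) + D) + [E_{4}, Δ]) f = -7x^7 + 588x^5 + 245x^4 + 490x^3 - (446/3)x^2 - (70/3)x - 68/3

the result is g(x) = -7x^7 + 588x^5 + 245x^4 + 490x^3 - (446/3)x^2 - (70/3)x - 68/3


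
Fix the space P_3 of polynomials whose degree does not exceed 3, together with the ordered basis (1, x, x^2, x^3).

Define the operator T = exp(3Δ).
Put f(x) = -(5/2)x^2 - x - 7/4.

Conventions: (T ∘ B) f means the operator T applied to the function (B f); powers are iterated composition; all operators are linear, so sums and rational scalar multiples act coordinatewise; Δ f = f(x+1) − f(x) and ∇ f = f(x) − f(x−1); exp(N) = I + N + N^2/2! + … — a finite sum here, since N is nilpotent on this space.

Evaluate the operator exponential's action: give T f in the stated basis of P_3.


order-1 term: -15x - 21/2
order-2 term: -45/2
the series for exp(3Δ) f terminates at order 2
exp(3Δ) f = -(5/2)x^2 - 16x - 139/4

the result is g(x) = -(5/2)x^2 - 16x - 139/4


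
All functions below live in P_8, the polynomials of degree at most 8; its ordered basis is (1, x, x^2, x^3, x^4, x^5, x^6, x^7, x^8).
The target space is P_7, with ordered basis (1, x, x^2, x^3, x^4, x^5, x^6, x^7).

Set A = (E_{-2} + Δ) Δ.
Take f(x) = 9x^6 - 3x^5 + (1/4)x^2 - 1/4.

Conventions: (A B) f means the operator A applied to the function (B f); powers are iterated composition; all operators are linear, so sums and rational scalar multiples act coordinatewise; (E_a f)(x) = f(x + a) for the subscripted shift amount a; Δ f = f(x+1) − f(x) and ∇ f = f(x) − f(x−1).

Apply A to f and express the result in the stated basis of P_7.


Δ f = 54x^5 + 120x^4 + 150x^3 + 105x^2 + (79/2)x + 25/4
E_{-2} Δ f = 54x^5 - 420x^4 + 1350x^3 - 2235x^2 + (3799/2)x - 2643/4
Δ Δ f = 270x^4 + 1020x^3 + 1710x^2 + 1410x + 937/2
(E_{-2} + Δ) Δ f = 54x^5 - 150x^4 + 2370x^3 - 525x^2 + (6619/2)x - 769/4

the result is g(x) = 54x^5 - 150x^4 + 2370x^3 - 525x^2 + (6619/2)x - 769/4


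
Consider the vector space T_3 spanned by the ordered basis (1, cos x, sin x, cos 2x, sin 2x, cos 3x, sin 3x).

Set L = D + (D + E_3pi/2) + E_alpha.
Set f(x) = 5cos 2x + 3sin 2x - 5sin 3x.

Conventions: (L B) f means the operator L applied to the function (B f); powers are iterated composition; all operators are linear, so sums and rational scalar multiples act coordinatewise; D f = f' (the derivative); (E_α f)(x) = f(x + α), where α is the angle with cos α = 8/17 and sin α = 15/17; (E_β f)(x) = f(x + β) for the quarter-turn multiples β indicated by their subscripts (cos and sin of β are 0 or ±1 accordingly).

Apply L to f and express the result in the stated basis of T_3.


D f = 6cos 2x - 10sin 2x - 15cos 3x
D f = 6cos 2x - 10sin 2x - 15cos 3x
E_3pi/2 f = -5cos 2x - 3sin 2x - 5cos 3x
(D + E_3pi/2) f = cos 2x - 13sin 2x - 20cos 3x
E_alpha f = -(5/17)cos 2x - (99/17)sin 2x + (2475/4913)cos 3x + (24440/4913)sin 3x
(D + (D + E_3pi/2) + E_alpha) f = (114/17)cos 2x - (490/17)sin 2x - (169480/4913)cos 3x + (24440/4913)sin 3x

the result is g(x) = (114/17)cos 2x - (490/17)sin 2x - (169480/4913)cos 3x + (24440/4913)sin 3x


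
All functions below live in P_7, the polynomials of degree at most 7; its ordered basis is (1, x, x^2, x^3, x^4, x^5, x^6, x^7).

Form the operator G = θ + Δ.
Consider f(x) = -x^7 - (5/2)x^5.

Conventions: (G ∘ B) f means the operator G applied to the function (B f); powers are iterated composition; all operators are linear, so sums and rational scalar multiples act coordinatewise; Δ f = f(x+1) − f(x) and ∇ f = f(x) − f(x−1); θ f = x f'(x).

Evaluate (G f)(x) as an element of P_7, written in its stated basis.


the image equals g(x) = -7x^7 - 7x^6 - (67/2)x^5 - (95/2)x^4 - 60x^3 - 46x^2 - (39/2)x - 7/2

θ f = -7x^7 - (25/2)x^5
Δ f = -7x^6 - 21x^5 - (95/2)x^4 - 60x^3 - 46x^2 - (39/2)x - 7/2
(θ + Δ) f = -7x^7 - 7x^6 - (67/2)x^5 - (95/2)x^4 - 60x^3 - 46x^2 - (39/2)x - 7/2


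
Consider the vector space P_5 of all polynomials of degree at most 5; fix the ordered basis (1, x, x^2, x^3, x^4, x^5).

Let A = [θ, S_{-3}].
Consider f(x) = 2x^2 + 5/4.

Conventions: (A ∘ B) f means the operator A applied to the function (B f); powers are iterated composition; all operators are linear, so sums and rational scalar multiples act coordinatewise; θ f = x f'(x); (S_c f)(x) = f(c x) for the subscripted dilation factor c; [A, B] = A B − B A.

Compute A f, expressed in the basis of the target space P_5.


S_{-3} f = 18x^2 + 5/4
θ S_{-3} f = 36x^2
θ f = 4x^2
S_{-3} θ f = 36x^2
[θ, S_{-3}] f = 0

g(x) = 0


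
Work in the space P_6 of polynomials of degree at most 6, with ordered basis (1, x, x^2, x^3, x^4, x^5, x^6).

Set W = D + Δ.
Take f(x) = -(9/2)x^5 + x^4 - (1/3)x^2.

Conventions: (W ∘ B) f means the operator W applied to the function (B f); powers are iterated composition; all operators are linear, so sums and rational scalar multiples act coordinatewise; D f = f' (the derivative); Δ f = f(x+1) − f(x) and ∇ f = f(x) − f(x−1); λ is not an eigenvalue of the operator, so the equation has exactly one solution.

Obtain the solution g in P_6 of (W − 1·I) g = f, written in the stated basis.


the result is g(x) = (9/2)x^5 + 44x^4 + 397x^3 + (8074/3)x^2 + (72929/6)x + 54893/2

write g with unknown coordinates in the stated basis and equate coefficients in (W − 1·I) g = f
solving from the highest basis element down gives g = (9/2)x^5 + 44x^4 + 397x^3 + (8074/3)x^2 + (72929/6)x + 54893/2
check: W g = 45x^4 + 397x^3 + 2691x^2 + (72929/6)x + 54893/2
so W g − 1·g = -(9/2)x^5 + x^4 - (1/3)x^2 = f ✓


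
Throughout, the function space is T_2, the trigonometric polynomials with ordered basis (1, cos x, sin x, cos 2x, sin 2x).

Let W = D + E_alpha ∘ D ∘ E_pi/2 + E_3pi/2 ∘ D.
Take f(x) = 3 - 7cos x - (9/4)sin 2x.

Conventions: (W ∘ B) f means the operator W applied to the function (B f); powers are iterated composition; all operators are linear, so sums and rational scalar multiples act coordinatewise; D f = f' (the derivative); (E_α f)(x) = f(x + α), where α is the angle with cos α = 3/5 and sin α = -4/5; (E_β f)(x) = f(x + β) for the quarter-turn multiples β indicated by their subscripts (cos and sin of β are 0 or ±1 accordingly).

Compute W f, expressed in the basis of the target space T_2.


D f = 7sin x - (9/2)cos 2x
E_pi/2 f = 3 + 7sin x + (9/4)sin 2x
D E_pi/2 f = 7cos x + (9/2)cos 2x
E_alpha D E_pi/2 f = (21/5)cos x + (28/5)sin x - (63/50)cos 2x + (108/25)sin 2x
D f = 7sin x - (9/2)cos 2x
E_3pi/2 D f = -7cos x + (9/2)cos 2x
(D + E_alpha ∘ D ∘ E_pi/2 + E_3pi/2 ∘ D) f = -(14/5)cos x + (63/5)sin x - (63/50)cos 2x + (108/25)sin 2x

the image equals g(x) = -(14/5)cos x + (63/5)sin x - (63/50)cos 2x + (108/25)sin 2x


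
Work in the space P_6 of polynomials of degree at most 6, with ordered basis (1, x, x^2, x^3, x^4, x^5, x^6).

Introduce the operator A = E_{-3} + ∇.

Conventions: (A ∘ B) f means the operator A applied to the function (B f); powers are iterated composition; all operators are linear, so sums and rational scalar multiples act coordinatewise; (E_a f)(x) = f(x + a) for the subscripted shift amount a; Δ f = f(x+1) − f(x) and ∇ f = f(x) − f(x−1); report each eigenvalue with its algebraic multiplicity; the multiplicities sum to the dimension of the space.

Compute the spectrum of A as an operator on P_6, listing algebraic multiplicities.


λ = 1 (multiplicity 7)

image of 1: 1
image of x: x - 2
image of x^2: x^2 - 4x + 8
image of x^3: x^3 - 6x^2 + 24x - 26
image of x^4: x^4 - 8x^3 + 48x^2 - 104x + 80
image of x^5: x^5 - 10x^4 + 80x^3 - 260x^2 + 400x - 242
image of x^6: x^6 - 12x^5 + 120x^4 - 520x^3 + 1200x^2 - 1452x + 728
the matrix is upper triangular; its diagonal is (1, 1, 1, 1, 1, 1, 1)
for a triangular matrix the eigenvalues are the diagonal entries, with algebraic multiplicity their repetition count


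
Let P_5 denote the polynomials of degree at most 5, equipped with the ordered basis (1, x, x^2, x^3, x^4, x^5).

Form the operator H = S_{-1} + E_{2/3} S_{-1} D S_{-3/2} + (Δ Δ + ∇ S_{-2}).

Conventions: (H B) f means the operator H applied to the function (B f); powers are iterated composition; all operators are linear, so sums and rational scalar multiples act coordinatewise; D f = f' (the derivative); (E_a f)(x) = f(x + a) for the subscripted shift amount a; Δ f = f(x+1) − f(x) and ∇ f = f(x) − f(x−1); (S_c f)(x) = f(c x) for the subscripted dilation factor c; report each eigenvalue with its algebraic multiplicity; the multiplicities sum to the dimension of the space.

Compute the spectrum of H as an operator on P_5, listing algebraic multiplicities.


λ = -1 (multiplicity 3), λ = 1 (multiplicity 3)

image of 1: 1
image of x: -x - 7/2
image of x^2: x^2 + (7/2)x - 5
image of x^3: -x^3 - (273/8)x^2 + (33/2)x - 13/2
image of x^4: x^4 + (175/4)x^3 - (249/2)x^2 + 61x - 8
image of x^5: -x^5 - (6335/32)x^4 + (955/4)x^3 - (1445/4)x^2 + 185x - 19/2
the matrix is upper triangular; its diagonal is (1, -1, 1, -1, 1, -1)
for a triangular matrix the eigenvalues are the diagonal entries, with algebraic multiplicity their repetition count


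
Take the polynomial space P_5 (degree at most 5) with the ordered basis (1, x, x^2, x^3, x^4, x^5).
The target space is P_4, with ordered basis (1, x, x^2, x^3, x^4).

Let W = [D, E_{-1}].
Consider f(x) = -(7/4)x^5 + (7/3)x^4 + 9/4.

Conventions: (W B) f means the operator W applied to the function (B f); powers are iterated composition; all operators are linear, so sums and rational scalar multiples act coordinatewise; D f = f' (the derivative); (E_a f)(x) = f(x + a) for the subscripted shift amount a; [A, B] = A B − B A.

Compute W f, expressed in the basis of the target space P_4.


g(x) = 0

E_{-1} f = -(7/4)x^5 + (133/12)x^4 - (161/6)x^3 + (63/2)x^2 - (217/12)x + 19/3
D E_{-1} f = -(35/4)x^4 + (133/3)x^3 - (161/2)x^2 + 63x - 217/12
D f = -(35/4)x^4 + (28/3)x^3
E_{-1} D f = -(35/4)x^4 + (133/3)x^3 - (161/2)x^2 + 63x - 217/12
[D, E_{-1}] f = 0


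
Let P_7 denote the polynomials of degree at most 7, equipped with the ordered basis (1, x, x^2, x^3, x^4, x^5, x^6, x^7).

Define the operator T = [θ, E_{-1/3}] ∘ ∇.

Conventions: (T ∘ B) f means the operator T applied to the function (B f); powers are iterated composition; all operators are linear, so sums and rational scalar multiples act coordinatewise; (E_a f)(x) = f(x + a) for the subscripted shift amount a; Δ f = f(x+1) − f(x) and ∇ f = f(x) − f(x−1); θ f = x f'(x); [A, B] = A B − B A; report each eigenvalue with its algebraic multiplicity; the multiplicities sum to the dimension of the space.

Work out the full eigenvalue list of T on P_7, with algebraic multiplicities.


image of 1: 0
image of x: 0
image of x^2: 2/3
image of x^3: 2x - 5/3
image of x^4: 4x^2 - (20/3)x + 28/9
image of x^5: (20/3)x^3 - (50/3)x^2 + (140/9)x - 425/81
image of x^6: 10x^4 - (100/3)x^3 + (140/3)x^2 - (850/27)x + 682/81
image of x^7: 14x^5 - (175/3)x^4 + (980/9)x^3 - (2975/27)x^2 + (4774/81)x - 3185/243
the matrix is upper triangular; its diagonal is (0, 0, 0, 0, 0, 0, 0, 0)
for a triangular matrix the eigenvalues are the diagonal entries, with algebraic multiplicity their repetition count

λ = 0 (multiplicity 8)


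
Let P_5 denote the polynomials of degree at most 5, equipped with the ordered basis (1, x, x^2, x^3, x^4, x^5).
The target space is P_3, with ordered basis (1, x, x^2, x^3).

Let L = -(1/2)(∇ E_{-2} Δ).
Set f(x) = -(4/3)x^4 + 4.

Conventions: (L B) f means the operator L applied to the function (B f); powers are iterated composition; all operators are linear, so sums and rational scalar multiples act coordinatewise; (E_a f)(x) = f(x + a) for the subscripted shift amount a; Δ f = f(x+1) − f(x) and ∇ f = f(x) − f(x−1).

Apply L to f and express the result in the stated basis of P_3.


g(x) = 8x^2 - 32x + 100/3

Δ f = -(16/3)x^3 - 8x^2 - (16/3)x - 4/3
E_{-2} Δ f = -(16/3)x^3 + 24x^2 - (112/3)x + 20
∇ E_{-2} Δ f = -16x^2 + 64x - 200/3
(-(1/2)(∇ E_{-2} Δ)) f = 8x^2 - 32x + 100/3


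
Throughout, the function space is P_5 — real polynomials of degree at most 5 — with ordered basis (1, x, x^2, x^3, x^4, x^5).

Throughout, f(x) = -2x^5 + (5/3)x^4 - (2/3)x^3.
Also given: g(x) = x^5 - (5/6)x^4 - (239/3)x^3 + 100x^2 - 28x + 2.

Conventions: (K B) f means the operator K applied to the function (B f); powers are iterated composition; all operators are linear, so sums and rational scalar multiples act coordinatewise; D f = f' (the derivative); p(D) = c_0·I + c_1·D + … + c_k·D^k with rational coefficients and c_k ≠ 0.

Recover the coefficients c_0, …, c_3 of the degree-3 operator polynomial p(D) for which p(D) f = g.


D^0 f = -2x^5 + (5/3)x^4 - (2/3)x^3
D^1 f = -10x^4 + (20/3)x^3 - 2x^2
D^2 f = -40x^3 + 20x^2 - 4x
D^3 f = -120x^2 + 40x - 4
matching coefficients of g against c_0 f + c_1 Df + … from the top degree down determines the c_i
solution: c_0 = -1/2, c_1 = 0, c_2 = 2, c_3 = -1/2

c_0 = -1/2, c_1 = 0, c_2 = 2, c_3 = -1/2


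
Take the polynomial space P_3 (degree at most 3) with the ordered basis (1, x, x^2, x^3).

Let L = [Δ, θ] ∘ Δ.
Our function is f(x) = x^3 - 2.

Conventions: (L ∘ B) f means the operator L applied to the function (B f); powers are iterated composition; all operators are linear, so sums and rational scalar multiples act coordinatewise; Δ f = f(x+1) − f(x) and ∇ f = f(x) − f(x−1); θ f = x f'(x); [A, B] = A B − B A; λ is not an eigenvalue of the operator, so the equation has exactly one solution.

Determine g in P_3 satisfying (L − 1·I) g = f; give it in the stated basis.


the result is g(x) = -x^3 - 6x - 7

write g with unknown coordinates in the stated basis and equate coefficients in (L − 1·I) g = f
solving from the highest basis element down gives g = -x^3 - 6x - 7
check: L g = -6x - 9
so L g − 1·g = x^3 - 2 = f ✓


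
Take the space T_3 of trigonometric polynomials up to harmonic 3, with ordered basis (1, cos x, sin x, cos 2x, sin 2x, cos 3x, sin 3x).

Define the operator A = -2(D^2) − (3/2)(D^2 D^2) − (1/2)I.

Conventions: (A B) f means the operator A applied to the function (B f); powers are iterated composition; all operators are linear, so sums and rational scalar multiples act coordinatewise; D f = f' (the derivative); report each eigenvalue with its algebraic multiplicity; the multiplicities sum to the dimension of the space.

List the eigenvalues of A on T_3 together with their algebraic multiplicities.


image of 1: -1/2
image of cos x: 0
image of sin x: 0
image of cos 2x: -(33/2)cos 2x
image of sin 2x: -(33/2)sin 2x
image of cos 3x: -104cos 3x
image of sin 3x: -104sin 3x
the matrix is diagonal; its diagonal is (-1/2, 0, 0, -33/2, -33/2, -104, -104)
for a triangular matrix the eigenvalues are the diagonal entries, with algebraic multiplicity their repetition count

λ = -104 (multiplicity 2), λ = -33/2 (multiplicity 2), λ = -1/2 (multiplicity 1), λ = 0 (multiplicity 2)


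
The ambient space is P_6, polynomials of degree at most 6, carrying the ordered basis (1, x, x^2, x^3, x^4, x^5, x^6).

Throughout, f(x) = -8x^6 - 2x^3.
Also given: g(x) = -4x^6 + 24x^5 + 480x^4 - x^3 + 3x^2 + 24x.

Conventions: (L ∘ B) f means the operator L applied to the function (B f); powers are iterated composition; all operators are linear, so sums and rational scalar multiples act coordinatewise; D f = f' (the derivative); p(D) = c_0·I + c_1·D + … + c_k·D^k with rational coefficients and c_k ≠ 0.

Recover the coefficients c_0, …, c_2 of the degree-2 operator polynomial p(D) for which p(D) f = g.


D^0 f = -8x^6 - 2x^3
D^1 f = -48x^5 - 6x^2
D^2 f = -240x^4 - 12x
matching coefficients of g against c_0 f + c_1 Df + … from the top degree down determines the c_i
solution: c_0 = 1/2, c_1 = -1/2, c_2 = -2

p(D) = (1/2)·I − (1/2)·D − 2·D^2, i.e. c_0 = 1/2, c_1 = -1/2, c_2 = -2


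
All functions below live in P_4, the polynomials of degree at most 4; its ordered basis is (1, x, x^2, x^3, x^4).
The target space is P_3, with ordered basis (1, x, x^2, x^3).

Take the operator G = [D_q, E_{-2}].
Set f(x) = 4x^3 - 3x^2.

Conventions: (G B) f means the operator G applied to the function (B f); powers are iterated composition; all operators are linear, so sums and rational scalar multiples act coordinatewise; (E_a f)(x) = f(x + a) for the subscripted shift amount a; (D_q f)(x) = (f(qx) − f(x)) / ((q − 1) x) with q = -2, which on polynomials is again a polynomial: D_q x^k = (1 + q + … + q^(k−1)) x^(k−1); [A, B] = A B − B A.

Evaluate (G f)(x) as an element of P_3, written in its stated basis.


E_{-2} f = 4x^3 - 27x^2 + 60x - 44
D_q E_{-2} f = 12x^2 + 27x + 60
D_q f = 12x^2 + 3x
E_{-2} D_q f = 12x^2 - 45x + 42
[D_q, E_{-2}] f = 72x + 18

g(x) = 72x + 18


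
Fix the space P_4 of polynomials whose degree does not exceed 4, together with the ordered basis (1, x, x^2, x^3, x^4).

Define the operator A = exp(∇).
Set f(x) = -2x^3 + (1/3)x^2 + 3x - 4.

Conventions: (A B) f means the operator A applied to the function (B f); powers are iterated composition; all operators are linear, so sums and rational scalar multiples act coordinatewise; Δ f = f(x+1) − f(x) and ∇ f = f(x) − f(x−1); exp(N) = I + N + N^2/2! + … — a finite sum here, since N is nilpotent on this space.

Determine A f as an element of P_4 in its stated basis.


the image equals g(x) = -2x^3 - (17/3)x^2 + (11/3)x + 1

order-1 term: -6x^2 + (20/3)x + 2/3
order-2 term: -6x + 19/3
order-3 term: -2
the series for exp(∇) f terminates at order 3
exp(∇) f = -2x^3 - (17/3)x^2 + (11/3)x + 1


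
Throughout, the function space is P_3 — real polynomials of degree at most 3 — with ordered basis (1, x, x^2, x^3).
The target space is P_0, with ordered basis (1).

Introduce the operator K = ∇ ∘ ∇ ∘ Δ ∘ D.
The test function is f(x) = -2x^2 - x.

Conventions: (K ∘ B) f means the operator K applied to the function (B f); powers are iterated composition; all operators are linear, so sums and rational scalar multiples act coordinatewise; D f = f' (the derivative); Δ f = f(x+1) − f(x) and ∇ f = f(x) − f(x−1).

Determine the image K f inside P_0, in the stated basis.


D f = -4x - 1
Δ D f = -4
∇ (Δ ∘ D) f = 0
∇ ∇ (Δ ∘ D) f = 0

the result is g(x) = 0


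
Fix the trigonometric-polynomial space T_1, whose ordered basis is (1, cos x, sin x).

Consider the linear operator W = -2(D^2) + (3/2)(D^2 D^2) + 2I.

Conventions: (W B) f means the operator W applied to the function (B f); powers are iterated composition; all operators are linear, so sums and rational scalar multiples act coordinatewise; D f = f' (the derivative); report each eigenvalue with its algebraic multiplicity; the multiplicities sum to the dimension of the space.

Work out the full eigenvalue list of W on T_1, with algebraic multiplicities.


image of 1: 2
image of cos x: (11/2)cos x
image of sin x: (11/2)sin x
the matrix is diagonal; its diagonal is (2, 11/2, 11/2)
for a triangular matrix the eigenvalues are the diagonal entries, with algebraic multiplicity their repetition count

λ = 2 (multiplicity 1), λ = 11/2 (multiplicity 2)
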